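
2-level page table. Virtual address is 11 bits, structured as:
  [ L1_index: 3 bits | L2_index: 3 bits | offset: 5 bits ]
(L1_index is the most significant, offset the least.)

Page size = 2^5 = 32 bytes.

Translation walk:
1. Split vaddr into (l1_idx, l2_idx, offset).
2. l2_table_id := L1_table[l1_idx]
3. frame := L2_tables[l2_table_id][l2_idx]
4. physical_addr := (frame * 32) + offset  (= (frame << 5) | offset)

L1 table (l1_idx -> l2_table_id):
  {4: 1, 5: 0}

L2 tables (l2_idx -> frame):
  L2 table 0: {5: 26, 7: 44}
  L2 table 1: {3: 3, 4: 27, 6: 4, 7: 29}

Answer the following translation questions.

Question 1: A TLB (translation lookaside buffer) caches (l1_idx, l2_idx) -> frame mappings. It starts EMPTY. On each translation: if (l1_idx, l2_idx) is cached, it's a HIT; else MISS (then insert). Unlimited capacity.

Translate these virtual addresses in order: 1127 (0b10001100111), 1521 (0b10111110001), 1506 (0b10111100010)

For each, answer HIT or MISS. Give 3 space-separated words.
Answer: MISS MISS HIT

Derivation:
vaddr=1127: (4,3) not in TLB -> MISS, insert
vaddr=1521: (5,7) not in TLB -> MISS, insert
vaddr=1506: (5,7) in TLB -> HIT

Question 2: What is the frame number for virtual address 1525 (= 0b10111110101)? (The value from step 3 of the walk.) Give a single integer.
vaddr = 1525: l1_idx=5, l2_idx=7
L1[5] = 0; L2[0][7] = 44

Answer: 44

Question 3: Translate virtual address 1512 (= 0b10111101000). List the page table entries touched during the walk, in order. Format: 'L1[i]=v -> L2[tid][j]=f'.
Answer: L1[5]=0 -> L2[0][7]=44

Derivation:
vaddr = 1512 = 0b10111101000
Split: l1_idx=5, l2_idx=7, offset=8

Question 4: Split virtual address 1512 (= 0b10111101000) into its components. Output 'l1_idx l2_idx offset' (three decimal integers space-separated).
vaddr = 1512 = 0b10111101000
  top 3 bits -> l1_idx = 5
  next 3 bits -> l2_idx = 7
  bottom 5 bits -> offset = 8

Answer: 5 7 8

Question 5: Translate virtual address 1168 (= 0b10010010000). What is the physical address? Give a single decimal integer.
Answer: 880

Derivation:
vaddr = 1168 = 0b10010010000
Split: l1_idx=4, l2_idx=4, offset=16
L1[4] = 1
L2[1][4] = 27
paddr = 27 * 32 + 16 = 880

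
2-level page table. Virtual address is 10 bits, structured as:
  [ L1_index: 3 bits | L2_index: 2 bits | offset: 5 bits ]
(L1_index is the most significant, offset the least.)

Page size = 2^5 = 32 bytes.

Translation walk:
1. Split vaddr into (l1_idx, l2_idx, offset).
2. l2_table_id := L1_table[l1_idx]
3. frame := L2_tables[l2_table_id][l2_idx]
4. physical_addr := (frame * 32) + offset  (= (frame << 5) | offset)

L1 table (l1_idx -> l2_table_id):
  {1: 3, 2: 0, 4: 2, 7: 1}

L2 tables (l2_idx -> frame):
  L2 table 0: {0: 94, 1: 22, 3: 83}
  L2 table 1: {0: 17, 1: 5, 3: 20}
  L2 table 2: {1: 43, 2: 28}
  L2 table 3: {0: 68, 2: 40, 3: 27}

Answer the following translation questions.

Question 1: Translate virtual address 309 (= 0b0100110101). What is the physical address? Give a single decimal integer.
Answer: 725

Derivation:
vaddr = 309 = 0b0100110101
Split: l1_idx=2, l2_idx=1, offset=21
L1[2] = 0
L2[0][1] = 22
paddr = 22 * 32 + 21 = 725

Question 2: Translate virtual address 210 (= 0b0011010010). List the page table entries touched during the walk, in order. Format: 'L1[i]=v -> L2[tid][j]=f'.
Answer: L1[1]=3 -> L2[3][2]=40

Derivation:
vaddr = 210 = 0b0011010010
Split: l1_idx=1, l2_idx=2, offset=18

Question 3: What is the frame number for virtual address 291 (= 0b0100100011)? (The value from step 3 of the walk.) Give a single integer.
vaddr = 291: l1_idx=2, l2_idx=1
L1[2] = 0; L2[0][1] = 22

Answer: 22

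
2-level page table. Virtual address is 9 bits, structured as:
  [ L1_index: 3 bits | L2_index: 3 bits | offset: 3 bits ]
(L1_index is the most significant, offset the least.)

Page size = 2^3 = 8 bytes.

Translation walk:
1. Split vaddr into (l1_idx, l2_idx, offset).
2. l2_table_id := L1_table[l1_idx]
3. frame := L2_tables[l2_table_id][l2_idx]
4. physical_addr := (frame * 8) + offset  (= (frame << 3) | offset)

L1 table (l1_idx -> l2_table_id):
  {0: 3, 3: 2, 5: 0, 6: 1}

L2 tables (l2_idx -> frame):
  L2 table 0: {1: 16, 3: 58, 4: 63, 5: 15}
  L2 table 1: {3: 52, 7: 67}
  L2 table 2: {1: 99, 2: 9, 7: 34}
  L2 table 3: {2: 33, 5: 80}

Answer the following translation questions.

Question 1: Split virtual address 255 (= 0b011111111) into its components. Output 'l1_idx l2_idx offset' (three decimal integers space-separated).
vaddr = 255 = 0b011111111
  top 3 bits -> l1_idx = 3
  next 3 bits -> l2_idx = 7
  bottom 3 bits -> offset = 7

Answer: 3 7 7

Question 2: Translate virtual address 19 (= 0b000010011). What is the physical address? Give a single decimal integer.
vaddr = 19 = 0b000010011
Split: l1_idx=0, l2_idx=2, offset=3
L1[0] = 3
L2[3][2] = 33
paddr = 33 * 8 + 3 = 267

Answer: 267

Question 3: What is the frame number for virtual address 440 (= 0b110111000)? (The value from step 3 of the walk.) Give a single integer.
vaddr = 440: l1_idx=6, l2_idx=7
L1[6] = 1; L2[1][7] = 67

Answer: 67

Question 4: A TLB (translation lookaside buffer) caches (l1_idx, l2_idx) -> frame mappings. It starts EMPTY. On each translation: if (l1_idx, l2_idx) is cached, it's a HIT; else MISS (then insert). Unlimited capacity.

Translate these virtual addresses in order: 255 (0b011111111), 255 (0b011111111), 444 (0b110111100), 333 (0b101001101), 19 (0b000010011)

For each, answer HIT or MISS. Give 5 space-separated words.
vaddr=255: (3,7) not in TLB -> MISS, insert
vaddr=255: (3,7) in TLB -> HIT
vaddr=444: (6,7) not in TLB -> MISS, insert
vaddr=333: (5,1) not in TLB -> MISS, insert
vaddr=19: (0,2) not in TLB -> MISS, insert

Answer: MISS HIT MISS MISS MISS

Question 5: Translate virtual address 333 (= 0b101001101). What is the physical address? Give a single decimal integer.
Answer: 133

Derivation:
vaddr = 333 = 0b101001101
Split: l1_idx=5, l2_idx=1, offset=5
L1[5] = 0
L2[0][1] = 16
paddr = 16 * 8 + 5 = 133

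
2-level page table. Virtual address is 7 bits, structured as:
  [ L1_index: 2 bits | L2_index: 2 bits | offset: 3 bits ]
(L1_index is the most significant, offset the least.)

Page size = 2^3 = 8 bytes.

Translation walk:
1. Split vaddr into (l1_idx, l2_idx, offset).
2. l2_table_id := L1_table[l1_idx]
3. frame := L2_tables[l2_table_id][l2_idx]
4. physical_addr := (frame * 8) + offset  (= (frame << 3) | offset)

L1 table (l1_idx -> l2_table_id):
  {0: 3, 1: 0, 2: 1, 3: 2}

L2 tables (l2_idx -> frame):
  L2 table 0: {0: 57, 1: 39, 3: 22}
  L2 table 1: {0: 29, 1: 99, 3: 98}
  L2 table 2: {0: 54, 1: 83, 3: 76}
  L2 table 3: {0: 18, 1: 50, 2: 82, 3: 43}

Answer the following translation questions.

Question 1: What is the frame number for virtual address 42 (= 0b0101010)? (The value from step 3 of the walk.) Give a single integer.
vaddr = 42: l1_idx=1, l2_idx=1
L1[1] = 0; L2[0][1] = 39

Answer: 39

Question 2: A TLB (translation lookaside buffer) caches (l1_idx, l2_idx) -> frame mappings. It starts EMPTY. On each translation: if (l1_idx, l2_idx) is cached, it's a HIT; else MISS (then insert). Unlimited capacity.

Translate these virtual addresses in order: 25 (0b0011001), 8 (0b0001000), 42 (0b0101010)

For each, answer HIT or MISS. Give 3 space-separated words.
Answer: MISS MISS MISS

Derivation:
vaddr=25: (0,3) not in TLB -> MISS, insert
vaddr=8: (0,1) not in TLB -> MISS, insert
vaddr=42: (1,1) not in TLB -> MISS, insert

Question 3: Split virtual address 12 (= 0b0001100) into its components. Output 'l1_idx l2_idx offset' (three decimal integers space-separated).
vaddr = 12 = 0b0001100
  top 2 bits -> l1_idx = 0
  next 2 bits -> l2_idx = 1
  bottom 3 bits -> offset = 4

Answer: 0 1 4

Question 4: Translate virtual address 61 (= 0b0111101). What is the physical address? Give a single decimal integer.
vaddr = 61 = 0b0111101
Split: l1_idx=1, l2_idx=3, offset=5
L1[1] = 0
L2[0][3] = 22
paddr = 22 * 8 + 5 = 181

Answer: 181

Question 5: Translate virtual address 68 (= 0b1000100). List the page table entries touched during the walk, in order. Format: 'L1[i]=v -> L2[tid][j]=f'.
vaddr = 68 = 0b1000100
Split: l1_idx=2, l2_idx=0, offset=4

Answer: L1[2]=1 -> L2[1][0]=29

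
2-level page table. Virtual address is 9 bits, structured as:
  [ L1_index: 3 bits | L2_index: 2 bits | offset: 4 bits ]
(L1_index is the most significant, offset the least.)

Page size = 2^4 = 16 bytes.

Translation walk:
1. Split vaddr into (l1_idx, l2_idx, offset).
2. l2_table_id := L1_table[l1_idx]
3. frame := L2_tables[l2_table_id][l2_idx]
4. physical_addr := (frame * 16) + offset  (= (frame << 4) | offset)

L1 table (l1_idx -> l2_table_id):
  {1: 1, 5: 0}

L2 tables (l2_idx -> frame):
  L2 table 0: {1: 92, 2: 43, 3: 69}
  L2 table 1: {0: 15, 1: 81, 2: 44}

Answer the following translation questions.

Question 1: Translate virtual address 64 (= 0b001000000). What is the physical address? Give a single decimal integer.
Answer: 240

Derivation:
vaddr = 64 = 0b001000000
Split: l1_idx=1, l2_idx=0, offset=0
L1[1] = 1
L2[1][0] = 15
paddr = 15 * 16 + 0 = 240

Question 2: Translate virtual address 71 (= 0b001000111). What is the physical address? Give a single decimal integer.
vaddr = 71 = 0b001000111
Split: l1_idx=1, l2_idx=0, offset=7
L1[1] = 1
L2[1][0] = 15
paddr = 15 * 16 + 7 = 247

Answer: 247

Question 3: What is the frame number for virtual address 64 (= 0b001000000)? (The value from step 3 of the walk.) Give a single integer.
vaddr = 64: l1_idx=1, l2_idx=0
L1[1] = 1; L2[1][0] = 15

Answer: 15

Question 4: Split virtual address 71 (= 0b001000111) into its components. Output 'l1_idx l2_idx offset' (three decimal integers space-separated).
vaddr = 71 = 0b001000111
  top 3 bits -> l1_idx = 1
  next 2 bits -> l2_idx = 0
  bottom 4 bits -> offset = 7

Answer: 1 0 7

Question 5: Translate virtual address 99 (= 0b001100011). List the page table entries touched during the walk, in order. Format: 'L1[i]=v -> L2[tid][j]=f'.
Answer: L1[1]=1 -> L2[1][2]=44

Derivation:
vaddr = 99 = 0b001100011
Split: l1_idx=1, l2_idx=2, offset=3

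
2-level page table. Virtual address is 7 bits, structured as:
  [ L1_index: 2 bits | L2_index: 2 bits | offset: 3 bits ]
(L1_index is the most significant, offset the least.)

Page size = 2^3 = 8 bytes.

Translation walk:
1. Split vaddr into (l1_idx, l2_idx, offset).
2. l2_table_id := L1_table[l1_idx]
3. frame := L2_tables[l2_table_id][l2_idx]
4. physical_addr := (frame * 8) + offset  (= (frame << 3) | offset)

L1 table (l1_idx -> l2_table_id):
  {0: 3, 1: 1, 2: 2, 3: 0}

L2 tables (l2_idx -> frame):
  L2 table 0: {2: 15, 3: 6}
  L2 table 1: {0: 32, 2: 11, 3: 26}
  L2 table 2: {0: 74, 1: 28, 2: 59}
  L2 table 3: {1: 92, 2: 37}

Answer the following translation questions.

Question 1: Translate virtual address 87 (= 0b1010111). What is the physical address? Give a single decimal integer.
Answer: 479

Derivation:
vaddr = 87 = 0b1010111
Split: l1_idx=2, l2_idx=2, offset=7
L1[2] = 2
L2[2][2] = 59
paddr = 59 * 8 + 7 = 479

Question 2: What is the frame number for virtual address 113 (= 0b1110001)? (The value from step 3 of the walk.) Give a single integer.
Answer: 15

Derivation:
vaddr = 113: l1_idx=3, l2_idx=2
L1[3] = 0; L2[0][2] = 15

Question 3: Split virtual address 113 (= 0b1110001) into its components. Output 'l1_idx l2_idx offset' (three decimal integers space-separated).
Answer: 3 2 1

Derivation:
vaddr = 113 = 0b1110001
  top 2 bits -> l1_idx = 3
  next 2 bits -> l2_idx = 2
  bottom 3 bits -> offset = 1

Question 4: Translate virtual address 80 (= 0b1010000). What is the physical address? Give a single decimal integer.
Answer: 472

Derivation:
vaddr = 80 = 0b1010000
Split: l1_idx=2, l2_idx=2, offset=0
L1[2] = 2
L2[2][2] = 59
paddr = 59 * 8 + 0 = 472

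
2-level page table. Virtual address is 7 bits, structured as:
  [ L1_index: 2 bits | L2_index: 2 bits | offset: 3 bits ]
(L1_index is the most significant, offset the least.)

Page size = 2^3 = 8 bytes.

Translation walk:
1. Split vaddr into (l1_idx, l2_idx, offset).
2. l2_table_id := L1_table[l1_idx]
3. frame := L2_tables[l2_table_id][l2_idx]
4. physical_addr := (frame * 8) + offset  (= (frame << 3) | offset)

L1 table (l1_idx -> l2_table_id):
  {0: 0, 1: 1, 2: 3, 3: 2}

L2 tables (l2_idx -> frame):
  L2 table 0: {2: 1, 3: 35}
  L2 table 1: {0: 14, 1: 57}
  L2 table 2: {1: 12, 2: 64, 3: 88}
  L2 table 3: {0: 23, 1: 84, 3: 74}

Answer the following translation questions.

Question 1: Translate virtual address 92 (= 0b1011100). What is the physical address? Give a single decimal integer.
vaddr = 92 = 0b1011100
Split: l1_idx=2, l2_idx=3, offset=4
L1[2] = 3
L2[3][3] = 74
paddr = 74 * 8 + 4 = 596

Answer: 596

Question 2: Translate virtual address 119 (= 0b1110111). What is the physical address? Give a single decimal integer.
Answer: 519

Derivation:
vaddr = 119 = 0b1110111
Split: l1_idx=3, l2_idx=2, offset=7
L1[3] = 2
L2[2][2] = 64
paddr = 64 * 8 + 7 = 519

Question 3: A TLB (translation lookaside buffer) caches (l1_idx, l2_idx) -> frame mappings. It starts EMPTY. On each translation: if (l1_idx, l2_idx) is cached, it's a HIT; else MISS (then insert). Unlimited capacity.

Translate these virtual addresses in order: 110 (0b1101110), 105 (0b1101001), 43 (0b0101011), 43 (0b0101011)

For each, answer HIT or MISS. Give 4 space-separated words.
Answer: MISS HIT MISS HIT

Derivation:
vaddr=110: (3,1) not in TLB -> MISS, insert
vaddr=105: (3,1) in TLB -> HIT
vaddr=43: (1,1) not in TLB -> MISS, insert
vaddr=43: (1,1) in TLB -> HIT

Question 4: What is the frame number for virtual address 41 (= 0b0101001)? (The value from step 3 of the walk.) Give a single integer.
Answer: 57

Derivation:
vaddr = 41: l1_idx=1, l2_idx=1
L1[1] = 1; L2[1][1] = 57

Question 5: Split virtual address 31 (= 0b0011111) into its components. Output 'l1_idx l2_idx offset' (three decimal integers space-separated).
vaddr = 31 = 0b0011111
  top 2 bits -> l1_idx = 0
  next 2 bits -> l2_idx = 3
  bottom 3 bits -> offset = 7

Answer: 0 3 7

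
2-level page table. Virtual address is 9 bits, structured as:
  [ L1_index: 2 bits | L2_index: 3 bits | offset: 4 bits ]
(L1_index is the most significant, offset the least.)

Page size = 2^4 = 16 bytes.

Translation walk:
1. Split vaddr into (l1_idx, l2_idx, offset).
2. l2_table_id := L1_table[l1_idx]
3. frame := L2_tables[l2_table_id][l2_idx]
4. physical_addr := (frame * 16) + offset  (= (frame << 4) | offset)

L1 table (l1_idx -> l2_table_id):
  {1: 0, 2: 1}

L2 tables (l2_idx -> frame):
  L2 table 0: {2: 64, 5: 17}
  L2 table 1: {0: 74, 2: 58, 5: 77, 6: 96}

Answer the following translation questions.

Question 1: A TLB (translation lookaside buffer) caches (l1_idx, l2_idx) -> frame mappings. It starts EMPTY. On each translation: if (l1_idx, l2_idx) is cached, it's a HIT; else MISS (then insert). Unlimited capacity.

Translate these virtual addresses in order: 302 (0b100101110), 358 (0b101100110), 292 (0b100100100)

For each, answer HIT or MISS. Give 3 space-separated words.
Answer: MISS MISS HIT

Derivation:
vaddr=302: (2,2) not in TLB -> MISS, insert
vaddr=358: (2,6) not in TLB -> MISS, insert
vaddr=292: (2,2) in TLB -> HIT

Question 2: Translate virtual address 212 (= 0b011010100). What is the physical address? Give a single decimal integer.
vaddr = 212 = 0b011010100
Split: l1_idx=1, l2_idx=5, offset=4
L1[1] = 0
L2[0][5] = 17
paddr = 17 * 16 + 4 = 276

Answer: 276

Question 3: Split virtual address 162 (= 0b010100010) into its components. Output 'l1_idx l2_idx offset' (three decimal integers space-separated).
vaddr = 162 = 0b010100010
  top 2 bits -> l1_idx = 1
  next 3 bits -> l2_idx = 2
  bottom 4 bits -> offset = 2

Answer: 1 2 2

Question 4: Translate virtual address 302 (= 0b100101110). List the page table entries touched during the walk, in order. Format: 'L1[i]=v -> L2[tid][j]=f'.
vaddr = 302 = 0b100101110
Split: l1_idx=2, l2_idx=2, offset=14

Answer: L1[2]=1 -> L2[1][2]=58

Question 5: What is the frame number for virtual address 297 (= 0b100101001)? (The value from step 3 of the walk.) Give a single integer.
Answer: 58

Derivation:
vaddr = 297: l1_idx=2, l2_idx=2
L1[2] = 1; L2[1][2] = 58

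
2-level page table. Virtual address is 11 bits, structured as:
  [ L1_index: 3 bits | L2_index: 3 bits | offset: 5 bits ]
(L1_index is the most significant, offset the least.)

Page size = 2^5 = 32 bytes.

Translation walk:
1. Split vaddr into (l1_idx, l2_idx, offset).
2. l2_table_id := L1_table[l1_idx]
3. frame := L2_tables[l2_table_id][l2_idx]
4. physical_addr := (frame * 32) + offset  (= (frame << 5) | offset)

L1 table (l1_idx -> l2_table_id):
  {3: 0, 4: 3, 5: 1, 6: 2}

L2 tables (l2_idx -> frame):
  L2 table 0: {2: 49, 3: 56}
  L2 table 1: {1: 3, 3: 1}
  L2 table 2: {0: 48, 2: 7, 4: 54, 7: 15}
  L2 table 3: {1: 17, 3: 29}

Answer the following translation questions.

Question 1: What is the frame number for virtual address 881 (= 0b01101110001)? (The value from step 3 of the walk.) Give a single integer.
vaddr = 881: l1_idx=3, l2_idx=3
L1[3] = 0; L2[0][3] = 56

Answer: 56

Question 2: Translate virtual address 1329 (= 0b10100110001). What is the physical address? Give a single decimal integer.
vaddr = 1329 = 0b10100110001
Split: l1_idx=5, l2_idx=1, offset=17
L1[5] = 1
L2[1][1] = 3
paddr = 3 * 32 + 17 = 113

Answer: 113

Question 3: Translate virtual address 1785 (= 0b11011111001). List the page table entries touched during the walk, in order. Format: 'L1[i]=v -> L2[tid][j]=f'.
Answer: L1[6]=2 -> L2[2][7]=15

Derivation:
vaddr = 1785 = 0b11011111001
Split: l1_idx=6, l2_idx=7, offset=25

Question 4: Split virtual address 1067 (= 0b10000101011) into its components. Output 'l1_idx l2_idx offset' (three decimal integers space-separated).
vaddr = 1067 = 0b10000101011
  top 3 bits -> l1_idx = 4
  next 3 bits -> l2_idx = 1
  bottom 5 bits -> offset = 11

Answer: 4 1 11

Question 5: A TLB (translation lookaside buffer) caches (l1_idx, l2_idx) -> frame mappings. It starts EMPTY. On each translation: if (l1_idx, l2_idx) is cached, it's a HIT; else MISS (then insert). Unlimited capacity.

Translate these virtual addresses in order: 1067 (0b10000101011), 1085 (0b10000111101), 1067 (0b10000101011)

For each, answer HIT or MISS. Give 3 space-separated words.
Answer: MISS HIT HIT

Derivation:
vaddr=1067: (4,1) not in TLB -> MISS, insert
vaddr=1085: (4,1) in TLB -> HIT
vaddr=1067: (4,1) in TLB -> HIT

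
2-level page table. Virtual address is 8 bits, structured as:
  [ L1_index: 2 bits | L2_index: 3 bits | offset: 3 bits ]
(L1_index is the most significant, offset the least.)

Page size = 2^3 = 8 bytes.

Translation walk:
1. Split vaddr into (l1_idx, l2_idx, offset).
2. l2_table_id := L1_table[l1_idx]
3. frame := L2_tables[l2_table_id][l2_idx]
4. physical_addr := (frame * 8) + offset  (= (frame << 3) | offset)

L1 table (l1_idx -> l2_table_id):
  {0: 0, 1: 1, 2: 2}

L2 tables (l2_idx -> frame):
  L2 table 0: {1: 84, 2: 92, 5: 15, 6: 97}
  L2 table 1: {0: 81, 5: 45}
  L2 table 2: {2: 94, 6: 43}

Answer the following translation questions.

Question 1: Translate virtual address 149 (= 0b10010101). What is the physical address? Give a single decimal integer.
Answer: 757

Derivation:
vaddr = 149 = 0b10010101
Split: l1_idx=2, l2_idx=2, offset=5
L1[2] = 2
L2[2][2] = 94
paddr = 94 * 8 + 5 = 757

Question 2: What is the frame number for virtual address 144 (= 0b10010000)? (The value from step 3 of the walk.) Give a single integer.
Answer: 94

Derivation:
vaddr = 144: l1_idx=2, l2_idx=2
L1[2] = 2; L2[2][2] = 94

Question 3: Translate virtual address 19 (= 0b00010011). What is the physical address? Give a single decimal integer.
vaddr = 19 = 0b00010011
Split: l1_idx=0, l2_idx=2, offset=3
L1[0] = 0
L2[0][2] = 92
paddr = 92 * 8 + 3 = 739

Answer: 739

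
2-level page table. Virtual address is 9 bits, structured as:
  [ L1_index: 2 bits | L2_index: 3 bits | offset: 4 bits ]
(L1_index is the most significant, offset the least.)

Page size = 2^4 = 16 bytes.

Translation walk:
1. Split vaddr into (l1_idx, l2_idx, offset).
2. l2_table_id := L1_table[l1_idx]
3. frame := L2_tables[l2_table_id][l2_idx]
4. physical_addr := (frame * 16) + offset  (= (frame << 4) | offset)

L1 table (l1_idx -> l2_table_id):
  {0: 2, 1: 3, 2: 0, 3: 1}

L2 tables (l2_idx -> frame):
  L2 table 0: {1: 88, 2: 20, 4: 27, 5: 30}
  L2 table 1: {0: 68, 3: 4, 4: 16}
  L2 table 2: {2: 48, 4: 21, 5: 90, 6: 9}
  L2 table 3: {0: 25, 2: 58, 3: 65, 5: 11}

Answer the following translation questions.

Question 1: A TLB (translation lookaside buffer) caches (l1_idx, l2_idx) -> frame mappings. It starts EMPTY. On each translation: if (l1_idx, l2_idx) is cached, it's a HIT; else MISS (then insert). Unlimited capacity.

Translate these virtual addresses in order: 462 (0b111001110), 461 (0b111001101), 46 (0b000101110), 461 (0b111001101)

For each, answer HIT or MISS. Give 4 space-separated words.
vaddr=462: (3,4) not in TLB -> MISS, insert
vaddr=461: (3,4) in TLB -> HIT
vaddr=46: (0,2) not in TLB -> MISS, insert
vaddr=461: (3,4) in TLB -> HIT

Answer: MISS HIT MISS HIT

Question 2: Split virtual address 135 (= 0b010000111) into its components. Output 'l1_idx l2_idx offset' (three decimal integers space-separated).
Answer: 1 0 7

Derivation:
vaddr = 135 = 0b010000111
  top 2 bits -> l1_idx = 1
  next 3 bits -> l2_idx = 0
  bottom 4 bits -> offset = 7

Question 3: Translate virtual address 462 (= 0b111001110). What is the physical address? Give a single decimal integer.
Answer: 270

Derivation:
vaddr = 462 = 0b111001110
Split: l1_idx=3, l2_idx=4, offset=14
L1[3] = 1
L2[1][4] = 16
paddr = 16 * 16 + 14 = 270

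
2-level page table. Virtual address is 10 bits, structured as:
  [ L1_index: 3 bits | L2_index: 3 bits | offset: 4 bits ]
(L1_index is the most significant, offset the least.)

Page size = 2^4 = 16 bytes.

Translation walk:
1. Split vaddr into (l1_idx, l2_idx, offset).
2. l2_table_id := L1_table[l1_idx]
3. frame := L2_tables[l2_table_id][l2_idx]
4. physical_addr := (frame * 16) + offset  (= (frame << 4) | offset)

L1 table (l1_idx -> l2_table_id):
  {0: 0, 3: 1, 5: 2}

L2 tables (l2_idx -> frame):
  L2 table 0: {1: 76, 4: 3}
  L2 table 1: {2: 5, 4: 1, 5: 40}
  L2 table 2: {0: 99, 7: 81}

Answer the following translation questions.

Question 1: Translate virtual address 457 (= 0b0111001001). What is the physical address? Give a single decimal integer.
Answer: 25

Derivation:
vaddr = 457 = 0b0111001001
Split: l1_idx=3, l2_idx=4, offset=9
L1[3] = 1
L2[1][4] = 1
paddr = 1 * 16 + 9 = 25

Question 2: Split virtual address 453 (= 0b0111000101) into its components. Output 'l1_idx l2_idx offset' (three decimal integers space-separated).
vaddr = 453 = 0b0111000101
  top 3 bits -> l1_idx = 3
  next 3 bits -> l2_idx = 4
  bottom 4 bits -> offset = 5

Answer: 3 4 5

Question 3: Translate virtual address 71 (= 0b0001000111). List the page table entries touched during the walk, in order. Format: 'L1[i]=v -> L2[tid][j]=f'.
vaddr = 71 = 0b0001000111
Split: l1_idx=0, l2_idx=4, offset=7

Answer: L1[0]=0 -> L2[0][4]=3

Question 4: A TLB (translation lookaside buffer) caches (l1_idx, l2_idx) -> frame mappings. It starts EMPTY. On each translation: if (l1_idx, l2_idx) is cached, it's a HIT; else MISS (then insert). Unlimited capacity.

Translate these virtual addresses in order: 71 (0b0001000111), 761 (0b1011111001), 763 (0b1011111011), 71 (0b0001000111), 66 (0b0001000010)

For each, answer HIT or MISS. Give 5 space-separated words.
vaddr=71: (0,4) not in TLB -> MISS, insert
vaddr=761: (5,7) not in TLB -> MISS, insert
vaddr=763: (5,7) in TLB -> HIT
vaddr=71: (0,4) in TLB -> HIT
vaddr=66: (0,4) in TLB -> HIT

Answer: MISS MISS HIT HIT HIT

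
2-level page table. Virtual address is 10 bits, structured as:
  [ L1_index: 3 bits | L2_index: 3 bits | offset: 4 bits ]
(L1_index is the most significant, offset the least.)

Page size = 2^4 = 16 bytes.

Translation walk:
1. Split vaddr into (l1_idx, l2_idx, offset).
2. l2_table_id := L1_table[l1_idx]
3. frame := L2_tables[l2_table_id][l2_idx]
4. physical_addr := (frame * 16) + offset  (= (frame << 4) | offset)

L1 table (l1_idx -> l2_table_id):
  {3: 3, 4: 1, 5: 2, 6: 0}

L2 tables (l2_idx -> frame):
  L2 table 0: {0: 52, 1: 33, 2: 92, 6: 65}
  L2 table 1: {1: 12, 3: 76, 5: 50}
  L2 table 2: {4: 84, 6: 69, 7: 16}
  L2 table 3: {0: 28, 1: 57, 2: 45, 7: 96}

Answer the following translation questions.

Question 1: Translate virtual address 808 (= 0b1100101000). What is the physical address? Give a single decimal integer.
Answer: 1480

Derivation:
vaddr = 808 = 0b1100101000
Split: l1_idx=6, l2_idx=2, offset=8
L1[6] = 0
L2[0][2] = 92
paddr = 92 * 16 + 8 = 1480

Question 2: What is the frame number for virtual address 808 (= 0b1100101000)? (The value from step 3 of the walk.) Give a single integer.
vaddr = 808: l1_idx=6, l2_idx=2
L1[6] = 0; L2[0][2] = 92

Answer: 92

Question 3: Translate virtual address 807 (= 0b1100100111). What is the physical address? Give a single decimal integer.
Answer: 1479

Derivation:
vaddr = 807 = 0b1100100111
Split: l1_idx=6, l2_idx=2, offset=7
L1[6] = 0
L2[0][2] = 92
paddr = 92 * 16 + 7 = 1479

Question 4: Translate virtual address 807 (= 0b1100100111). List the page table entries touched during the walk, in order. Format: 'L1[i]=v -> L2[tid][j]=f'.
Answer: L1[6]=0 -> L2[0][2]=92

Derivation:
vaddr = 807 = 0b1100100111
Split: l1_idx=6, l2_idx=2, offset=7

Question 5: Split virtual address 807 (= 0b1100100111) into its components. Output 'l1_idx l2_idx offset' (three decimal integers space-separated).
Answer: 6 2 7

Derivation:
vaddr = 807 = 0b1100100111
  top 3 bits -> l1_idx = 6
  next 3 bits -> l2_idx = 2
  bottom 4 bits -> offset = 7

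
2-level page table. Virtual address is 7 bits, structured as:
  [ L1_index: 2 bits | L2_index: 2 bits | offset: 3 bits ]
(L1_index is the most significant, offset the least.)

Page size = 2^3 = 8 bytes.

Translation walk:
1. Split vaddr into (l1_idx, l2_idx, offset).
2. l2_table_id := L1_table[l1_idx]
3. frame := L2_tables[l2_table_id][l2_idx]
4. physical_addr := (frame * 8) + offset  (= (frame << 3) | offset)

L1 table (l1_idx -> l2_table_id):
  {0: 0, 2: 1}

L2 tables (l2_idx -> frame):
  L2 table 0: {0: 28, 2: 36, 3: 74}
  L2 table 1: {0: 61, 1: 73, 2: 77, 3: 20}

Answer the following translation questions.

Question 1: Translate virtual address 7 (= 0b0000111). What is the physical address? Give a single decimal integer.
Answer: 231

Derivation:
vaddr = 7 = 0b0000111
Split: l1_idx=0, l2_idx=0, offset=7
L1[0] = 0
L2[0][0] = 28
paddr = 28 * 8 + 7 = 231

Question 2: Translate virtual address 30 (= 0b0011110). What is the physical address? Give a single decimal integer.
vaddr = 30 = 0b0011110
Split: l1_idx=0, l2_idx=3, offset=6
L1[0] = 0
L2[0][3] = 74
paddr = 74 * 8 + 6 = 598

Answer: 598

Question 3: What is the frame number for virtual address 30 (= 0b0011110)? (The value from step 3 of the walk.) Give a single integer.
Answer: 74

Derivation:
vaddr = 30: l1_idx=0, l2_idx=3
L1[0] = 0; L2[0][3] = 74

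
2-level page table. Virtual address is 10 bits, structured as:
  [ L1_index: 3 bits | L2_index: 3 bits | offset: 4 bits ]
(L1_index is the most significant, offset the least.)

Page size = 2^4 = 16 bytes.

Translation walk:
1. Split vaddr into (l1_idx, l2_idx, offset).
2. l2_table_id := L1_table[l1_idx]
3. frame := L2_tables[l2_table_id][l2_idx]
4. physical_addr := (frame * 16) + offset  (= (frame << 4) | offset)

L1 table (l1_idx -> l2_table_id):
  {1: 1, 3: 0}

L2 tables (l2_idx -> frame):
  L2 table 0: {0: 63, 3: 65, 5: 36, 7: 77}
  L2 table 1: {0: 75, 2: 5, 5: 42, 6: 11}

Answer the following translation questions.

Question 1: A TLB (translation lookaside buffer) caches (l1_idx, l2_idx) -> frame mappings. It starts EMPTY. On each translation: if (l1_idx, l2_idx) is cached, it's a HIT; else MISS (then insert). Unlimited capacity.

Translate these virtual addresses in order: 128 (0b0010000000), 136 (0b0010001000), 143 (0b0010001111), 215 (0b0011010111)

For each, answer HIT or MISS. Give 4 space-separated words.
vaddr=128: (1,0) not in TLB -> MISS, insert
vaddr=136: (1,0) in TLB -> HIT
vaddr=143: (1,0) in TLB -> HIT
vaddr=215: (1,5) not in TLB -> MISS, insert

Answer: MISS HIT HIT MISS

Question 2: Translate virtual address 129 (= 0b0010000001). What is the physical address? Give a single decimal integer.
Answer: 1201

Derivation:
vaddr = 129 = 0b0010000001
Split: l1_idx=1, l2_idx=0, offset=1
L1[1] = 1
L2[1][0] = 75
paddr = 75 * 16 + 1 = 1201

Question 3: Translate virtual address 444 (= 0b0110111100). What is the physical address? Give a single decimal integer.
Answer: 1052

Derivation:
vaddr = 444 = 0b0110111100
Split: l1_idx=3, l2_idx=3, offset=12
L1[3] = 0
L2[0][3] = 65
paddr = 65 * 16 + 12 = 1052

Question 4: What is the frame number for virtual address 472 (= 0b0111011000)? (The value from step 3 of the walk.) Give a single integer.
vaddr = 472: l1_idx=3, l2_idx=5
L1[3] = 0; L2[0][5] = 36

Answer: 36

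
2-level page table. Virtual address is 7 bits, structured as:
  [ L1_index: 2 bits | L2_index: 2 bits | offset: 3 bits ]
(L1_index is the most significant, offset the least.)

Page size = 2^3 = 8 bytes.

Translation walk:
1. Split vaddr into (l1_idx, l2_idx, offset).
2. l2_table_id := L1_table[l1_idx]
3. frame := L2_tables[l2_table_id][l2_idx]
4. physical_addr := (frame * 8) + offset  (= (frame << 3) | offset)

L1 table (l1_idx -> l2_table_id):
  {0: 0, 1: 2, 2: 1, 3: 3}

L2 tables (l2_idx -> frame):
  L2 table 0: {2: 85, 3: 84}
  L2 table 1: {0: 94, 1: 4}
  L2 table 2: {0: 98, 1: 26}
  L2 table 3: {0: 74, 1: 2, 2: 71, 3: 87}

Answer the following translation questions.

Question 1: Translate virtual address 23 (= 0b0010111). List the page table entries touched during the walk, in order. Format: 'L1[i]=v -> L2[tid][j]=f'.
vaddr = 23 = 0b0010111
Split: l1_idx=0, l2_idx=2, offset=7

Answer: L1[0]=0 -> L2[0][2]=85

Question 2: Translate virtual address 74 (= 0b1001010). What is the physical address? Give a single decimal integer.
Answer: 34

Derivation:
vaddr = 74 = 0b1001010
Split: l1_idx=2, l2_idx=1, offset=2
L1[2] = 1
L2[1][1] = 4
paddr = 4 * 8 + 2 = 34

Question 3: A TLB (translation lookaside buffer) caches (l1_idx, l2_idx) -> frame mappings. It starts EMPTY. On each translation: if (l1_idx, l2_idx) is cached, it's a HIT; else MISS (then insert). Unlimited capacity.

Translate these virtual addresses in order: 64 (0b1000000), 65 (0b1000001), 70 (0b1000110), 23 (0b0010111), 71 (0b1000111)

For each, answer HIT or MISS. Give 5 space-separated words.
Answer: MISS HIT HIT MISS HIT

Derivation:
vaddr=64: (2,0) not in TLB -> MISS, insert
vaddr=65: (2,0) in TLB -> HIT
vaddr=70: (2,0) in TLB -> HIT
vaddr=23: (0,2) not in TLB -> MISS, insert
vaddr=71: (2,0) in TLB -> HIT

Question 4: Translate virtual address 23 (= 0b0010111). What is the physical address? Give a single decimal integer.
vaddr = 23 = 0b0010111
Split: l1_idx=0, l2_idx=2, offset=7
L1[0] = 0
L2[0][2] = 85
paddr = 85 * 8 + 7 = 687

Answer: 687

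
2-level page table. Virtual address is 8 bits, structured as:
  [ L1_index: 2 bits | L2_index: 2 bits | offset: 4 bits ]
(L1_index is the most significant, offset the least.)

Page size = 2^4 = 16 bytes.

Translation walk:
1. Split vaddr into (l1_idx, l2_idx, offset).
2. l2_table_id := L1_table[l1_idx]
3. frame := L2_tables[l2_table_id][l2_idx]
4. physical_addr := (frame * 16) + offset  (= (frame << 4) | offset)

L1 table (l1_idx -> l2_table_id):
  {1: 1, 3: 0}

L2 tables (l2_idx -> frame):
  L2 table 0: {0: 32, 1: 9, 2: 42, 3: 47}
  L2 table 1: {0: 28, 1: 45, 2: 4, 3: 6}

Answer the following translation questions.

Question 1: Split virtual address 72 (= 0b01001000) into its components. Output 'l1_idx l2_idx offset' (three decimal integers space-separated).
Answer: 1 0 8

Derivation:
vaddr = 72 = 0b01001000
  top 2 bits -> l1_idx = 1
  next 2 bits -> l2_idx = 0
  bottom 4 bits -> offset = 8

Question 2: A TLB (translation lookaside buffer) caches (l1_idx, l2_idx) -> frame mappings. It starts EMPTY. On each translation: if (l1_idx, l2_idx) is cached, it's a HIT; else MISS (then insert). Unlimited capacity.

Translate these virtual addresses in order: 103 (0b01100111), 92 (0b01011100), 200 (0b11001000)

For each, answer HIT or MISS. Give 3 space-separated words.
Answer: MISS MISS MISS

Derivation:
vaddr=103: (1,2) not in TLB -> MISS, insert
vaddr=92: (1,1) not in TLB -> MISS, insert
vaddr=200: (3,0) not in TLB -> MISS, insert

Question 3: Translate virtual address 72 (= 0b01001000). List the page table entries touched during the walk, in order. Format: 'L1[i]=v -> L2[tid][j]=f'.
Answer: L1[1]=1 -> L2[1][0]=28

Derivation:
vaddr = 72 = 0b01001000
Split: l1_idx=1, l2_idx=0, offset=8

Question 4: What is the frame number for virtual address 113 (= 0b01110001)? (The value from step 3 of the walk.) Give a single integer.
vaddr = 113: l1_idx=1, l2_idx=3
L1[1] = 1; L2[1][3] = 6

Answer: 6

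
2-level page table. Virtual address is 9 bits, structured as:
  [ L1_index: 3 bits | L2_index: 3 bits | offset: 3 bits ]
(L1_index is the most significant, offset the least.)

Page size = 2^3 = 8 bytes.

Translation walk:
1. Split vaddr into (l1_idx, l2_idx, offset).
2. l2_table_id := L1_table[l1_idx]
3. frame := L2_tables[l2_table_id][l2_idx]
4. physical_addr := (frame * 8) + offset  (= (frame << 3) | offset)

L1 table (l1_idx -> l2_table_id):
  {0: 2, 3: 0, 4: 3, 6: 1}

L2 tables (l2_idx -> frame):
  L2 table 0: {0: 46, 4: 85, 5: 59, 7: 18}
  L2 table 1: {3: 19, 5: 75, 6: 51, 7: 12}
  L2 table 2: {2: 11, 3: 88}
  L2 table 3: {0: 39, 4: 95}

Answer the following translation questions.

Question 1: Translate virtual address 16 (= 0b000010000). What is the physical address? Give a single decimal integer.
vaddr = 16 = 0b000010000
Split: l1_idx=0, l2_idx=2, offset=0
L1[0] = 2
L2[2][2] = 11
paddr = 11 * 8 + 0 = 88

Answer: 88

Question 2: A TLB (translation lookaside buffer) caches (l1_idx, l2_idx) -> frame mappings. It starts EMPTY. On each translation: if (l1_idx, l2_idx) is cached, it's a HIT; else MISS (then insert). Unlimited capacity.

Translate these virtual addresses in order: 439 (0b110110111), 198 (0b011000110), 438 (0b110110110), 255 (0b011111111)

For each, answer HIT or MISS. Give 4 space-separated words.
Answer: MISS MISS HIT MISS

Derivation:
vaddr=439: (6,6) not in TLB -> MISS, insert
vaddr=198: (3,0) not in TLB -> MISS, insert
vaddr=438: (6,6) in TLB -> HIT
vaddr=255: (3,7) not in TLB -> MISS, insert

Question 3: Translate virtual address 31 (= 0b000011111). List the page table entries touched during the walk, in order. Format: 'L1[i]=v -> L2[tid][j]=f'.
Answer: L1[0]=2 -> L2[2][3]=88

Derivation:
vaddr = 31 = 0b000011111
Split: l1_idx=0, l2_idx=3, offset=7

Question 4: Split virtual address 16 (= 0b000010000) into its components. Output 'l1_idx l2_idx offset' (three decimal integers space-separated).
Answer: 0 2 0

Derivation:
vaddr = 16 = 0b000010000
  top 3 bits -> l1_idx = 0
  next 3 bits -> l2_idx = 2
  bottom 3 bits -> offset = 0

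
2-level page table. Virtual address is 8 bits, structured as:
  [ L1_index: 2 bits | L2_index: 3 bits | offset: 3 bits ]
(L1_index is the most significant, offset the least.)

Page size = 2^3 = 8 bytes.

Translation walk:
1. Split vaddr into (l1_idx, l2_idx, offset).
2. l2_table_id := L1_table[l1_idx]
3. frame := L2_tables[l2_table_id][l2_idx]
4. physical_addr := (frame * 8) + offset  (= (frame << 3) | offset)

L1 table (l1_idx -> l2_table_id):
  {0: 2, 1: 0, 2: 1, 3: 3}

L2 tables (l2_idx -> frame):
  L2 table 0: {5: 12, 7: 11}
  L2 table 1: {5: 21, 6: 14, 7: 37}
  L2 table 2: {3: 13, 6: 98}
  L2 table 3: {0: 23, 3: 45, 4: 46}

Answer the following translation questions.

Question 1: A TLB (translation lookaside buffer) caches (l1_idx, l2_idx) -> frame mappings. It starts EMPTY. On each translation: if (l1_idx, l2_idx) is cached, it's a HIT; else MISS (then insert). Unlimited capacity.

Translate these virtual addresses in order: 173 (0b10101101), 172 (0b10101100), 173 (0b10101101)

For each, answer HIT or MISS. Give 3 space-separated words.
Answer: MISS HIT HIT

Derivation:
vaddr=173: (2,5) not in TLB -> MISS, insert
vaddr=172: (2,5) in TLB -> HIT
vaddr=173: (2,5) in TLB -> HIT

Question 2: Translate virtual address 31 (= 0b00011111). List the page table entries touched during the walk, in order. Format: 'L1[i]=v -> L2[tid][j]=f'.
Answer: L1[0]=2 -> L2[2][3]=13

Derivation:
vaddr = 31 = 0b00011111
Split: l1_idx=0, l2_idx=3, offset=7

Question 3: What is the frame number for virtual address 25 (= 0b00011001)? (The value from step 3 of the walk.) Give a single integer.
vaddr = 25: l1_idx=0, l2_idx=3
L1[0] = 2; L2[2][3] = 13

Answer: 13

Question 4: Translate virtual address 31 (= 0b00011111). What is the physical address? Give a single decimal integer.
Answer: 111

Derivation:
vaddr = 31 = 0b00011111
Split: l1_idx=0, l2_idx=3, offset=7
L1[0] = 2
L2[2][3] = 13
paddr = 13 * 8 + 7 = 111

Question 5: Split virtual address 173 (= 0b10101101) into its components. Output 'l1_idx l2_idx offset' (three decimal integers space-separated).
Answer: 2 5 5

Derivation:
vaddr = 173 = 0b10101101
  top 2 bits -> l1_idx = 2
  next 3 bits -> l2_idx = 5
  bottom 3 bits -> offset = 5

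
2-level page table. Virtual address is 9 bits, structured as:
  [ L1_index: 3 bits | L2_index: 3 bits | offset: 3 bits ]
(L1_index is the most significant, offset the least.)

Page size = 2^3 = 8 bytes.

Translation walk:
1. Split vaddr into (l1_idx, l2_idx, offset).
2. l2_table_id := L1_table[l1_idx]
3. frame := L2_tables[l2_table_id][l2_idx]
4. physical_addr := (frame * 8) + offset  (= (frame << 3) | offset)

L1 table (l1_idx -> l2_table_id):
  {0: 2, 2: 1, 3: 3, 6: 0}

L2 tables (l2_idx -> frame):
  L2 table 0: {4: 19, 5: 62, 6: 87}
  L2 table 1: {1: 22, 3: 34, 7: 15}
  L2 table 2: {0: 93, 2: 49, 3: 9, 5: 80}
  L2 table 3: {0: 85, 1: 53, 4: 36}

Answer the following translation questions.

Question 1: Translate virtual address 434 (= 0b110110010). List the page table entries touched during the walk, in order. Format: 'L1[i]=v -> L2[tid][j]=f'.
vaddr = 434 = 0b110110010
Split: l1_idx=6, l2_idx=6, offset=2

Answer: L1[6]=0 -> L2[0][6]=87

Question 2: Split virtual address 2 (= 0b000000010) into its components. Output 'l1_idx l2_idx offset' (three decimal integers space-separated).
vaddr = 2 = 0b000000010
  top 3 bits -> l1_idx = 0
  next 3 bits -> l2_idx = 0
  bottom 3 bits -> offset = 2

Answer: 0 0 2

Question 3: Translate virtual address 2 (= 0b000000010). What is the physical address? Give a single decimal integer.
Answer: 746

Derivation:
vaddr = 2 = 0b000000010
Split: l1_idx=0, l2_idx=0, offset=2
L1[0] = 2
L2[2][0] = 93
paddr = 93 * 8 + 2 = 746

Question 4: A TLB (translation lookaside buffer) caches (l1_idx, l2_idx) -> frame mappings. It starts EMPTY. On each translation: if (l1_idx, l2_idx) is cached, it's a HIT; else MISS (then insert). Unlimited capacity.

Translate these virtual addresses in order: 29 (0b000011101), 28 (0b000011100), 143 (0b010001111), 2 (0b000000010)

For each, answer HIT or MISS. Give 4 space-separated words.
vaddr=29: (0,3) not in TLB -> MISS, insert
vaddr=28: (0,3) in TLB -> HIT
vaddr=143: (2,1) not in TLB -> MISS, insert
vaddr=2: (0,0) not in TLB -> MISS, insert

Answer: MISS HIT MISS MISS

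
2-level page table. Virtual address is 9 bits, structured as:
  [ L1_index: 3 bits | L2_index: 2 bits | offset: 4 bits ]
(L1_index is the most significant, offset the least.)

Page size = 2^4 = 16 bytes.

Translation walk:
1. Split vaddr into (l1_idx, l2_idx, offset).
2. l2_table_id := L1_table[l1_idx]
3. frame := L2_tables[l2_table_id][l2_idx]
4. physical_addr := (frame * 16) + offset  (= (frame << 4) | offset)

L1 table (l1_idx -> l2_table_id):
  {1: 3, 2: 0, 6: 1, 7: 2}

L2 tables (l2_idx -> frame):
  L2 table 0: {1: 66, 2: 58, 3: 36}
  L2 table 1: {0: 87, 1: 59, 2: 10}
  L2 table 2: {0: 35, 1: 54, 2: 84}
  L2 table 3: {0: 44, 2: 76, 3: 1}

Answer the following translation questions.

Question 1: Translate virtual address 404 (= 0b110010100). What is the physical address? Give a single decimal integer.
vaddr = 404 = 0b110010100
Split: l1_idx=6, l2_idx=1, offset=4
L1[6] = 1
L2[1][1] = 59
paddr = 59 * 16 + 4 = 948

Answer: 948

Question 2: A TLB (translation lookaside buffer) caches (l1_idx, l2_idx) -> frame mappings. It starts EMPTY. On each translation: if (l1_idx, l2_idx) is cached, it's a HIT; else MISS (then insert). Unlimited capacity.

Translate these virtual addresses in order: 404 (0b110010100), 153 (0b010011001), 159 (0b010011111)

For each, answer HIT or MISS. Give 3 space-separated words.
Answer: MISS MISS HIT

Derivation:
vaddr=404: (6,1) not in TLB -> MISS, insert
vaddr=153: (2,1) not in TLB -> MISS, insert
vaddr=159: (2,1) in TLB -> HIT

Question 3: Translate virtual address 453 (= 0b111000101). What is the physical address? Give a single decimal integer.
Answer: 565

Derivation:
vaddr = 453 = 0b111000101
Split: l1_idx=7, l2_idx=0, offset=5
L1[7] = 2
L2[2][0] = 35
paddr = 35 * 16 + 5 = 565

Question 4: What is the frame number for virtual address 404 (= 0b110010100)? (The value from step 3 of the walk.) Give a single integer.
Answer: 59

Derivation:
vaddr = 404: l1_idx=6, l2_idx=1
L1[6] = 1; L2[1][1] = 59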